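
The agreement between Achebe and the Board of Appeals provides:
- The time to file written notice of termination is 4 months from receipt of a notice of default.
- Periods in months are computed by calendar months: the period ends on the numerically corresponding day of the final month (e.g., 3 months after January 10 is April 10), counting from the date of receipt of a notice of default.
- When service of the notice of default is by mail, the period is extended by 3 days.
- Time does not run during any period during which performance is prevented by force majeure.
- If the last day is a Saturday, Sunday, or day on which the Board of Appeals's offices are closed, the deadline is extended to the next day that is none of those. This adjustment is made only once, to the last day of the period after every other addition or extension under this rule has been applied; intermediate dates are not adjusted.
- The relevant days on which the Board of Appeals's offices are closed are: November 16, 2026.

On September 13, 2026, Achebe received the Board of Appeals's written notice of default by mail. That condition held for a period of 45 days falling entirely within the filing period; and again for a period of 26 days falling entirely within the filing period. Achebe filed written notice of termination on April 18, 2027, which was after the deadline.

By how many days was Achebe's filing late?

20 days

4 months after September 13, 2026 is January 13, 2027.
Service was by mail, adding 3 days: January 13, 2027 + 3 days = January 16, 2027.
Tolling adds 45 days: January 16, 2027 + 45 days = March 2, 2027.
Tolling adds 26 days: March 2, 2027 + 26 days = March 28, 2027.
March 28, 2027 is Sunday. The next qualifying day is March 29, 2027.
The deadline is March 29, 2027; from March 29, 2027 to April 18, 2027 is 20 days.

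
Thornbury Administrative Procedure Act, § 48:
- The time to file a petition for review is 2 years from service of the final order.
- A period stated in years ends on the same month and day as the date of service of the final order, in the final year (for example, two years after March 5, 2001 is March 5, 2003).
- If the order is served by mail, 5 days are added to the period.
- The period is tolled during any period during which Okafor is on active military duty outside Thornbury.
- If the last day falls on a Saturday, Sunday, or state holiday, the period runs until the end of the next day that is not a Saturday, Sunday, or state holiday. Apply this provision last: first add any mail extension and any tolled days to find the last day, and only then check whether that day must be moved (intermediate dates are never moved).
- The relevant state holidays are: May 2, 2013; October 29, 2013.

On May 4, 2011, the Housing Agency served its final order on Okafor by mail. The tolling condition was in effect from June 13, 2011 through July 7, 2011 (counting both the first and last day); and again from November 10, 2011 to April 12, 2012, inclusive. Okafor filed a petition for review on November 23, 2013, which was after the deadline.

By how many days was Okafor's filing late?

18 days

2 years after May 4, 2011 is May 4, 2013.
Service was by mail, adding 5 days: May 4, 2013 + 5 days = May 9, 2013.
From June 13, 2011 through July 7, 2011 inclusive is 25 days; tolling adds 25 days: May 9, 2013 + 25 days = June 3, 2013.
From November 10, 2011 through April 12, 2012 inclusive is 155 days; tolling adds 155 days: June 3, 2013 + 155 days = November 5, 2013.
November 5, 2013 is a Tuesday and not a state holiday, so no extension applies.
The deadline is November 5, 2013; from November 5, 2013 to November 23, 2013 is 18 days.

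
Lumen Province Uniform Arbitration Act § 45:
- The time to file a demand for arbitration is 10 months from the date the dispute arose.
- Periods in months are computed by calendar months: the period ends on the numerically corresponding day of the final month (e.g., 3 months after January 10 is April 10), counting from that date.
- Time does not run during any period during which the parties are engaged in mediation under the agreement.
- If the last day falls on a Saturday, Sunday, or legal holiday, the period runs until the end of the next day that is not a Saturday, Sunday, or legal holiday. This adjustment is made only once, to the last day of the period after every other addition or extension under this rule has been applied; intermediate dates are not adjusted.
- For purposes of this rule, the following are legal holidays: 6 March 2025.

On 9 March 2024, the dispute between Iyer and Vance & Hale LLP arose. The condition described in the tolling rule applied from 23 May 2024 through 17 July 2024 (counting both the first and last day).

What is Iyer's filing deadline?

March 7, 2025

10 months after 9 March 2024 is January 9, 2025.
From May 23, 2024 through July 17, 2024 inclusive is 56 days; tolling adds 56 days: January 9, 2025 + 56 days = March 6, 2025.
March 6, 2025 is a listed holiday. The next qualifying day is March 7, 2025.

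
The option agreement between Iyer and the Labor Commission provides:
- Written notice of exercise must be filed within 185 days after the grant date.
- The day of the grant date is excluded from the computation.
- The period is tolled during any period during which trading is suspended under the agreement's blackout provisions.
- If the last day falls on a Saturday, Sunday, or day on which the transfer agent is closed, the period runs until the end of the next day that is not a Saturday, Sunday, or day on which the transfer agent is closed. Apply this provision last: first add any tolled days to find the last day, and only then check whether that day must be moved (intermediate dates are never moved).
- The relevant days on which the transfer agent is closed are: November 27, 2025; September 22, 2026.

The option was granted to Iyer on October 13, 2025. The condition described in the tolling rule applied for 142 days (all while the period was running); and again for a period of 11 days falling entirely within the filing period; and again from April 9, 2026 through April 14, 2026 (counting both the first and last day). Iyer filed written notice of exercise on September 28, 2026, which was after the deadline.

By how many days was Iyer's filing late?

5 days

185 days after October 13, 2025 is April 16, 2026.
Tolling adds 142 days: April 16, 2026 + 142 days = September 5, 2026.
Tolling adds 11 days: September 5, 2026 + 11 days = September 16, 2026.
From April 9, 2026 through April 14, 2026 inclusive is 6 days; tolling adds 6 days: September 16, 2026 + 6 days = September 22, 2026.
September 22, 2026 is a listed holiday. The next qualifying day is September 23, 2026.
The deadline is September 23, 2026; from September 23, 2026 to September 28, 2026 is 5 days.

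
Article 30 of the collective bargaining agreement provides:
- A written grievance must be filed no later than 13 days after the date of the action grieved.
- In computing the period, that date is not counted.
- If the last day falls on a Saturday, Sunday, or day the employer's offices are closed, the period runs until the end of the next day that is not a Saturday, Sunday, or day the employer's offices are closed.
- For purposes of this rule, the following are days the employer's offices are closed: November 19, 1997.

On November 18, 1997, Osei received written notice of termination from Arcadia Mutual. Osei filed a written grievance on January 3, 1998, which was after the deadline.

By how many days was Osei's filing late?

33 days

13 days after November 18, 1997 is December 1, 1997.
December 1, 1997 is a Monday and not a day the employer's offices are closed, so no extension applies.
The deadline is December 1, 1997; from December 1, 1997 to January 3, 1998 is 33 days.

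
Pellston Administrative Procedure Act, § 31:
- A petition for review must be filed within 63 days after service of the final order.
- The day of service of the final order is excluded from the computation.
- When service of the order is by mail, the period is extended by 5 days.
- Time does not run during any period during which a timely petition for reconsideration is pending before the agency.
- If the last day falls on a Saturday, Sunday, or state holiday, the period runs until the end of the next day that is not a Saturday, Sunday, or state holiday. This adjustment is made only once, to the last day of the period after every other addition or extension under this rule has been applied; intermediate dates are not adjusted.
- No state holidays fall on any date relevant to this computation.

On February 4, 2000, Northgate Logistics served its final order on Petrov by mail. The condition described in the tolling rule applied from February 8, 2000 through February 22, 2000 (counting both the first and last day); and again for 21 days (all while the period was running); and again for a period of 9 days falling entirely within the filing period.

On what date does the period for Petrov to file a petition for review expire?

63 days after February 4, 2000 is April 7, 2000.
Service was by mail, adding 5 days: April 7, 2000 + 5 days = April 12, 2000.
From February 8, 2000 through February 22, 2000 inclusive is 15 days; tolling adds 15 days: April 12, 2000 + 15 days = April 27, 2000.
Tolling adds 21 days: April 27, 2000 + 21 days = May 18, 2000.
Tolling adds 9 days: May 18, 2000 + 9 days = May 27, 2000.
May 27, 2000 is Saturday; May 28, 2000 is Sunday. The next qualifying day is May 29, 2000.

May 29, 2000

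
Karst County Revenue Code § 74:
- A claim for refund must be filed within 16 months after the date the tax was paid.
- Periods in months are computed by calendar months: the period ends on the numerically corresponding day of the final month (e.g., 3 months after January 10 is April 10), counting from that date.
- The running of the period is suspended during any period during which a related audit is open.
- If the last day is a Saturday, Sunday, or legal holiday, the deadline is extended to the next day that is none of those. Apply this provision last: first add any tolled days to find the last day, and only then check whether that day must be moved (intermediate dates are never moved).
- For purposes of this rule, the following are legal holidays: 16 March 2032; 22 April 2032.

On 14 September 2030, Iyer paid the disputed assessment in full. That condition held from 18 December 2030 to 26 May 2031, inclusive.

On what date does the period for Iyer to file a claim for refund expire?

June 22, 2032

16 months after 14 September 2030 is January 14, 2032.
From December 18, 2030 through May 26, 2031 inclusive is 160 days; tolling adds 160 days: January 14, 2032 + 160 days = June 22, 2032.
June 22, 2032 is a Tuesday and not a legal holiday, so no extension applies.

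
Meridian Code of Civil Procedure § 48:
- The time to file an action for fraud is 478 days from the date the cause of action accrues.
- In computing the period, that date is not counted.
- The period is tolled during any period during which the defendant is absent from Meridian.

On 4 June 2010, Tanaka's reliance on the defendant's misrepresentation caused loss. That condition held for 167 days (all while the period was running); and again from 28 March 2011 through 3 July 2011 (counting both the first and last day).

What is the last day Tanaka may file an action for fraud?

June 16, 2012

478 days after 4 June 2010 is September 25, 2011.
Tolling adds 167 days: September 25, 2011 + 167 days = March 10, 2012.
From March 28, 2011 through July 3, 2011 inclusive is 98 days; tolling adds 98 days: March 10, 2012 + 98 days = June 16, 2012.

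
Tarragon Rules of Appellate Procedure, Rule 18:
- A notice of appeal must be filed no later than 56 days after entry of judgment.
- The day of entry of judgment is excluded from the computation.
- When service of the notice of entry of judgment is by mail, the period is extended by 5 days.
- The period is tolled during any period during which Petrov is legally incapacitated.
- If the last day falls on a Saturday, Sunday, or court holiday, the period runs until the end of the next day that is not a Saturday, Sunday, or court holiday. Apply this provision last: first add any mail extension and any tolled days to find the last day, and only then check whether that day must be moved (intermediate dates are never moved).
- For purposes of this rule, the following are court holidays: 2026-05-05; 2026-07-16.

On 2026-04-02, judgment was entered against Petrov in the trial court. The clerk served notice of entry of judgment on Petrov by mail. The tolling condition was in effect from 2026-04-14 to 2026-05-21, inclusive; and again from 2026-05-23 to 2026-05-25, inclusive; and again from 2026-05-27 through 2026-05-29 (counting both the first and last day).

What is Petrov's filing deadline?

July 17, 2026

56 days after 2026-04-02 is May 28, 2026.
Service was by mail, adding 5 days: May 28, 2026 + 5 days = June 2, 2026.
From April 14, 2026 through May 21, 2026 inclusive is 38 days; tolling adds 38 days: June 2, 2026 + 38 days = July 10, 2026.
From May 23, 2026 through May 25, 2026 inclusive is 3 days; tolling adds 3 days: July 10, 2026 + 3 days = July 13, 2026.
From May 27, 2026 through May 29, 2026 inclusive is 3 days; tolling adds 3 days: July 13, 2026 + 3 days = July 16, 2026.
July 16, 2026 is a listed holiday. The next qualifying day is July 17, 2026.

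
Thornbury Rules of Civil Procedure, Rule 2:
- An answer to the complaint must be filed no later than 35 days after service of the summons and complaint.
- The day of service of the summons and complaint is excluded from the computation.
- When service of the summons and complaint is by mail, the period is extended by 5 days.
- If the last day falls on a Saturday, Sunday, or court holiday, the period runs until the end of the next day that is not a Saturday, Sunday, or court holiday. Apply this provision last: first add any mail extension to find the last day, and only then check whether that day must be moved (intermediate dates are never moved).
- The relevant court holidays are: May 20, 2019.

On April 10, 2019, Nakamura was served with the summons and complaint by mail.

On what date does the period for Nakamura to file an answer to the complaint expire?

35 days after April 10, 2019 is May 15, 2019.
Service was by mail, adding 5 days: May 15, 2019 + 5 days = May 20, 2019.
May 20, 2019 is a listed holiday. The next qualifying day is May 21, 2019.

May 21, 2019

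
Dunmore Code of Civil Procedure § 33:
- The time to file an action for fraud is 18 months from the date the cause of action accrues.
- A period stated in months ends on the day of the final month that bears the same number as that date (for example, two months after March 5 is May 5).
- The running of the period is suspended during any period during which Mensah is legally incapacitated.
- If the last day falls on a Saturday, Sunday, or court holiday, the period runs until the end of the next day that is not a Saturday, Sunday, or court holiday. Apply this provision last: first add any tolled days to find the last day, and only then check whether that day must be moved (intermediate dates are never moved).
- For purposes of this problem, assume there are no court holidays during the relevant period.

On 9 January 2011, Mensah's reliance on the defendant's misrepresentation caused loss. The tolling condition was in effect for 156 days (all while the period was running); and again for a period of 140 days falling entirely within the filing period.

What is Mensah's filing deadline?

May 1, 2013

18 months after 9 January 2011 is July 9, 2012.
Tolling adds 156 days: July 9, 2012 + 156 days = December 12, 2012.
Tolling adds 140 days: December 12, 2012 + 140 days = May 1, 2013.
May 1, 2013 is a Wednesday and not a court holiday, so no extension applies.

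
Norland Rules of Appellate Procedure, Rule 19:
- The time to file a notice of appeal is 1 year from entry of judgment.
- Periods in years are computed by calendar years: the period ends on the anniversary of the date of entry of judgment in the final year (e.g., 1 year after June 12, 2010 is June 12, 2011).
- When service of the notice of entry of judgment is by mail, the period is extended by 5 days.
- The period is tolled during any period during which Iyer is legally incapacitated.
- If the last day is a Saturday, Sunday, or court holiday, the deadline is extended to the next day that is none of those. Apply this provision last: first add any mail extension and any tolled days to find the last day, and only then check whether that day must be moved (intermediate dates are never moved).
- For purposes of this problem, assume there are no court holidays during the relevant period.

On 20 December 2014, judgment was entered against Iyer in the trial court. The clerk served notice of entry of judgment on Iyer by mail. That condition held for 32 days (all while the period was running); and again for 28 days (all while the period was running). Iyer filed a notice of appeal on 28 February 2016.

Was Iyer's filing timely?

1 year after 20 December 2014 is December 20, 2015.
Service was by mail, adding 5 days: December 20, 2015 + 5 days = December 25, 2015.
Tolling adds 32 days: December 25, 2015 + 32 days = January 26, 2016.
Tolling adds 28 days: January 26, 2016 + 28 days = February 23, 2016.
February 23, 2016 is a Tuesday and not a court holiday, so no extension applies.
The deadline is February 23, 2016; the filing on February 28, 2016 is after that date.

No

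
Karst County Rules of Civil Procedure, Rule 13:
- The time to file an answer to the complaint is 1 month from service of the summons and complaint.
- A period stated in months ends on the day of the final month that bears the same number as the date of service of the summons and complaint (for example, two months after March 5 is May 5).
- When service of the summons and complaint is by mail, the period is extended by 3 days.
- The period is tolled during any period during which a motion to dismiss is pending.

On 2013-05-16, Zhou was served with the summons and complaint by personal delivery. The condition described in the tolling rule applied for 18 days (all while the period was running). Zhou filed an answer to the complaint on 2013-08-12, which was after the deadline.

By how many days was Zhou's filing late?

39 days

1 month after 2013-05-16 is June 16, 2013.
Service was not by mail, so no mail extension applies.
Tolling adds 18 days: June 16, 2013 + 18 days = July 4, 2013.
The deadline is July 4, 2013; from July 4, 2013 to August 12, 2013 is 39 days.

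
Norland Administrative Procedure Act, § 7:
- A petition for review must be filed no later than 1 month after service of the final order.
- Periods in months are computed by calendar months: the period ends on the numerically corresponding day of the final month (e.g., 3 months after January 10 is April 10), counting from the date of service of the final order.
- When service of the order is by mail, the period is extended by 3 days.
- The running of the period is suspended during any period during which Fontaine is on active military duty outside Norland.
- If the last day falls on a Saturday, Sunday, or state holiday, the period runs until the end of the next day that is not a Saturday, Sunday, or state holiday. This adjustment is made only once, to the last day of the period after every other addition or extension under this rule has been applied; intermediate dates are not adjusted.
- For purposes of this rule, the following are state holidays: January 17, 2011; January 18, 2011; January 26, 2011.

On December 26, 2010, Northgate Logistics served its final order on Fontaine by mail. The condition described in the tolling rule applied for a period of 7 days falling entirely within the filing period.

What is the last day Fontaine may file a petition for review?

1 month after December 26, 2010 is January 26, 2011.
Service was by mail, adding 3 days: January 26, 2011 + 3 days = January 29, 2011.
Tolling adds 7 days: January 29, 2011 + 7 days = February 5, 2011.
February 5, 2011 is Saturday; February 6, 2011 is Sunday. The next qualifying day is February 7, 2011.

February 7, 2011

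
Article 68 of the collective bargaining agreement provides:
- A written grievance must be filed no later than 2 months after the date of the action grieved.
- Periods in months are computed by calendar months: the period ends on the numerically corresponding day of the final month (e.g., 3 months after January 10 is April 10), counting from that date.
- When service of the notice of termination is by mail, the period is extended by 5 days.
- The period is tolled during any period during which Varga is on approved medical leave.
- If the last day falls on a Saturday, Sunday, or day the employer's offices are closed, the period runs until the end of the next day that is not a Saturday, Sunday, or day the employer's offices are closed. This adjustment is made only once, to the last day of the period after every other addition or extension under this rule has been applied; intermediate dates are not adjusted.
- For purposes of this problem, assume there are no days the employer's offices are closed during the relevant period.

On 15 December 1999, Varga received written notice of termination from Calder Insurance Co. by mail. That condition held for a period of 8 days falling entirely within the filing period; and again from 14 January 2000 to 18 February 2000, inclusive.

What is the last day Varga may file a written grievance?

April 4, 2000

2 months after 15 December 1999 is February 15, 2000.
Service was by mail, adding 5 days: February 15, 2000 + 5 days = February 20, 2000.
Tolling adds 8 days: February 20, 2000 + 8 days = February 28, 2000.
From January 14, 2000 through February 18, 2000 inclusive is 36 days; tolling adds 36 days: February 28, 2000 + 36 days = April 4, 2000.
April 4, 2000 is a Tuesday and not a day the employer's offices are closed, so no extension applies.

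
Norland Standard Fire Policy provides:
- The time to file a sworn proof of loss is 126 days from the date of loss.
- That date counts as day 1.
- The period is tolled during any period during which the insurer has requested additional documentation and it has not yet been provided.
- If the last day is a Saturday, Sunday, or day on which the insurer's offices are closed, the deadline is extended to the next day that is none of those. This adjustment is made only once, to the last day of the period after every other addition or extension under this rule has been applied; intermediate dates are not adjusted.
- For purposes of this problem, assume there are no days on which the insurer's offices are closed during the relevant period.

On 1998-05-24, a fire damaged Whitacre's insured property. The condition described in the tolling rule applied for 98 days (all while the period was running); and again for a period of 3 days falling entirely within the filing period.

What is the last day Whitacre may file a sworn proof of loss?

January 5, 1999

Counting 1998-05-24 as day 1, day 126 is September 26, 1998.
Tolling adds 98 days: September 26, 1998 + 98 days = January 2, 1999.
Tolling adds 3 days: January 2, 1999 + 3 days = January 5, 1999.
January 5, 1999 is a Tuesday and not a day on which the insurer's offices are closed, so no extension applies.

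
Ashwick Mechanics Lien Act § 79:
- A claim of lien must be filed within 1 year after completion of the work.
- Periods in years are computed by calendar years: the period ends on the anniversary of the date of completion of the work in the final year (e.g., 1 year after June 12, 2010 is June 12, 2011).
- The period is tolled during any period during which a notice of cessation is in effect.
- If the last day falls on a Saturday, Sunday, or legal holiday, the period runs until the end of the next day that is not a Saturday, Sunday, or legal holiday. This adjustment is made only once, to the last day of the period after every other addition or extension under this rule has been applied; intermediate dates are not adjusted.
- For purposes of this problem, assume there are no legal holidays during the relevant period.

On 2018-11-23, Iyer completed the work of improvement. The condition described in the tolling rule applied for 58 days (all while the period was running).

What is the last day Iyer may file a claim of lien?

1 year after 2018-11-23 is November 23, 2019.
Tolling adds 58 days: November 23, 2019 + 58 days = January 20, 2020.
January 20, 2020 is a Monday and not a legal holiday, so no extension applies.

January 20, 2020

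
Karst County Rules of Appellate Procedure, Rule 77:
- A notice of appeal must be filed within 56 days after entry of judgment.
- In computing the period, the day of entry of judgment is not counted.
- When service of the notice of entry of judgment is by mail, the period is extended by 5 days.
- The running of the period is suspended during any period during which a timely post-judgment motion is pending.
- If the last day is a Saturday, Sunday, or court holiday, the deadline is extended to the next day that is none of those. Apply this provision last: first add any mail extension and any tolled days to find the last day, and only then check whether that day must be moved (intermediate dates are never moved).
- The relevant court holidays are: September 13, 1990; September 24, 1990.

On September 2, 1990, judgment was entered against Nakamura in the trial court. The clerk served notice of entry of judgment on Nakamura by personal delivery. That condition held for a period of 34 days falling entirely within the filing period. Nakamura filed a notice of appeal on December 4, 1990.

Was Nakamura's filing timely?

56 days after September 2, 1990 is October 28, 1990.
Service was not by mail, so no mail extension applies.
Tolling adds 34 days: October 28, 1990 + 34 days = December 1, 1990.
December 1, 1990 is Saturday; December 2, 1990 is Sunday. The next qualifying day is December 3, 1990.
The deadline is December 3, 1990; the filing on December 4, 1990 is after that date.

No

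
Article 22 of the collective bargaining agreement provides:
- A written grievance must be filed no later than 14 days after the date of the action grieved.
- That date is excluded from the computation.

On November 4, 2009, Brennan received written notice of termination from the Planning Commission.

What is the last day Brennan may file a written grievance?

14 days after November 4, 2009 is November 18, 2009.

November 18, 2009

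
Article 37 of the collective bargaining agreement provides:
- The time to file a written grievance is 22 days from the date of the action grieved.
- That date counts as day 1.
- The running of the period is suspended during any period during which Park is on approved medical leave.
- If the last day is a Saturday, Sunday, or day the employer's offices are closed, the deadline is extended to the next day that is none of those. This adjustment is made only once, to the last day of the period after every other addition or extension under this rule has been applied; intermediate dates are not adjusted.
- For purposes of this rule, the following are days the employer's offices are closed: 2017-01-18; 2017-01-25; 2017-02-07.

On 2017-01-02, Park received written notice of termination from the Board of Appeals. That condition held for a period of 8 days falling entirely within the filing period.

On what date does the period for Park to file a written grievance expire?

January 31, 2017

Counting 2017-01-02 as day 1, day 22 is January 23, 2017.
Tolling adds 8 days: January 23, 2017 + 8 days = January 31, 2017.
January 31, 2017 is a Tuesday and not a day the employer's offices are closed, so no extension applies.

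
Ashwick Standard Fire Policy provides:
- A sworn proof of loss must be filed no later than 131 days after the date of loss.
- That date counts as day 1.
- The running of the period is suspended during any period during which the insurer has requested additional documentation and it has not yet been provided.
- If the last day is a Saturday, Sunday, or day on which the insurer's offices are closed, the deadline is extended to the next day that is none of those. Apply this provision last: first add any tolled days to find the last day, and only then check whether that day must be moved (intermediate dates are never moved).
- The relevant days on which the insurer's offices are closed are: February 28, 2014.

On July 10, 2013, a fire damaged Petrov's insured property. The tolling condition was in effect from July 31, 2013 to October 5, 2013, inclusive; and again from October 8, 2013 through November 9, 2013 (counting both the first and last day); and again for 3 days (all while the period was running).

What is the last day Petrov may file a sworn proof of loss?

Counting July 10, 2013 as day 1, day 131 is November 17, 2013.
From July 31, 2013 through October 5, 2013 inclusive is 67 days; tolling adds 67 days: November 17, 2013 + 67 days = January 23, 2014.
From October 8, 2013 through November 9, 2013 inclusive is 33 days; tolling adds 33 days: January 23, 2014 + 33 days = February 25, 2014.
Tolling adds 3 days: February 25, 2014 + 3 days = February 28, 2014.
February 28, 2014 is a listed holiday; March 1, 2014 is Saturday; March 2, 2014 is Sunday. The next qualifying day is March 3, 2014.

March 3, 2014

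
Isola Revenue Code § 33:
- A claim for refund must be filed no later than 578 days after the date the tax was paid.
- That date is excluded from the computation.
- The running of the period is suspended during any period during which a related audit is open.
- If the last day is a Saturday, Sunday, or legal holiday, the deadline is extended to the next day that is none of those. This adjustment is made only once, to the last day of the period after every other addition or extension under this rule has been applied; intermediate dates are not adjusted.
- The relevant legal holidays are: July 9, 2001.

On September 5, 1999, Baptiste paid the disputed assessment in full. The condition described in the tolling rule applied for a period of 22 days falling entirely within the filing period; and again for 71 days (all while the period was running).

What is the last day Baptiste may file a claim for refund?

578 days after September 5, 1999 is April 5, 2001.
Tolling adds 22 days: April 5, 2001 + 22 days = April 27, 2001.
Tolling adds 71 days: April 27, 2001 + 71 days = July 7, 2001.
July 7, 2001 is Saturday; July 8, 2001 is Sunday; July 9, 2001 is a listed holiday. The next qualifying day is July 10, 2001.

July 10, 2001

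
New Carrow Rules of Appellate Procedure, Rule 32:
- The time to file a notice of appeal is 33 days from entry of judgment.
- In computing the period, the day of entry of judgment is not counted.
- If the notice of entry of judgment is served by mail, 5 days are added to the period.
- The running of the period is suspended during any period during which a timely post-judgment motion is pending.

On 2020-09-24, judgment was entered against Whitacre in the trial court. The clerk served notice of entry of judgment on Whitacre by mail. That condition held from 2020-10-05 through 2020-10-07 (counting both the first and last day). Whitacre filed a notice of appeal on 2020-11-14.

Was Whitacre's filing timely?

33 days after 2020-09-24 is October 27, 2020.
Service was by mail, adding 5 days: October 27, 2020 + 5 days = November 1, 2020.
From October 5, 2020 through October 7, 2020 inclusive is 3 days; tolling adds 3 days: November 1, 2020 + 3 days = November 4, 2020.
The deadline is November 4, 2020; the filing on November 14, 2020 is after that date.

No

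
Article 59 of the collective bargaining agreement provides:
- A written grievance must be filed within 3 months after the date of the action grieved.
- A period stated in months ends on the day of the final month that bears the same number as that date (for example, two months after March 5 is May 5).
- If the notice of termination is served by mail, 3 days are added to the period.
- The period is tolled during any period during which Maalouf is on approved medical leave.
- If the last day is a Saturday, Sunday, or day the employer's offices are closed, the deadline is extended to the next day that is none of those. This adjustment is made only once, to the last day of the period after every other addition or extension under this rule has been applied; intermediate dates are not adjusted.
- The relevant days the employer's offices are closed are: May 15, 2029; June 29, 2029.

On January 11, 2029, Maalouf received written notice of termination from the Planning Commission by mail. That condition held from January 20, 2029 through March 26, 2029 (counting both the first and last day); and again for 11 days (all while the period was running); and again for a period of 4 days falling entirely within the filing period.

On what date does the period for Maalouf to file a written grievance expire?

July 4, 2029

3 months after January 11, 2029 is April 11, 2029.
Service was by mail, adding 3 days: April 11, 2029 + 3 days = April 14, 2029.
From January 20, 2029 through March 26, 2029 inclusive is 66 days; tolling adds 66 days: April 14, 2029 + 66 days = June 19, 2029.
Tolling adds 11 days: June 19, 2029 + 11 days = June 30, 2029.
Tolling adds 4 days: June 30, 2029 + 4 days = July 4, 2029.
July 4, 2029 is a Wednesday and not a day the employer's offices are closed, so no extension applies.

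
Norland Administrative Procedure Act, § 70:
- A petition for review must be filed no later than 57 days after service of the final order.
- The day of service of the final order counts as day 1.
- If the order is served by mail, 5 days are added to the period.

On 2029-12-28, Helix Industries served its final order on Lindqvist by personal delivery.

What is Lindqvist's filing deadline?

Counting 2029-12-28 as day 1, day 57 is February 22, 2030.
Service was not by mail, so no mail extension applies.

February 22, 2030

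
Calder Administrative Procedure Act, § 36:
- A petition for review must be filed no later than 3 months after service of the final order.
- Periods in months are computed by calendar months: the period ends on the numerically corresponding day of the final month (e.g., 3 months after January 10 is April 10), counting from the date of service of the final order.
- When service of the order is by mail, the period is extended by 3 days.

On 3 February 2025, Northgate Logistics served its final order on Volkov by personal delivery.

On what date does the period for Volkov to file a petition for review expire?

3 months after 3 February 2025 is May 3, 2025.
Service was not by mail, so no mail extension applies.

May 3, 2025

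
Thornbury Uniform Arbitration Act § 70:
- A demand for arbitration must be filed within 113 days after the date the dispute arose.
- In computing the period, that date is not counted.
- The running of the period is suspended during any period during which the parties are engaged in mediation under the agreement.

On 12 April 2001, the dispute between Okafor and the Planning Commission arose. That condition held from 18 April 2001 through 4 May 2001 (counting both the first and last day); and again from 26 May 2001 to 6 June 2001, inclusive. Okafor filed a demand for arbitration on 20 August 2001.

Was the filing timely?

Yes

113 days after 12 April 2001 is August 3, 2001.
From April 18, 2001 through May 4, 2001 inclusive is 17 days; tolling adds 17 days: August 3, 2001 + 17 days = August 20, 2001.
From May 26, 2001 through June 6, 2001 inclusive is 12 days; tolling adds 12 days: August 20, 2001 + 12 days = September 1, 2001.
The deadline is September 1, 2001; the filing on August 20, 2001 is on or before that date.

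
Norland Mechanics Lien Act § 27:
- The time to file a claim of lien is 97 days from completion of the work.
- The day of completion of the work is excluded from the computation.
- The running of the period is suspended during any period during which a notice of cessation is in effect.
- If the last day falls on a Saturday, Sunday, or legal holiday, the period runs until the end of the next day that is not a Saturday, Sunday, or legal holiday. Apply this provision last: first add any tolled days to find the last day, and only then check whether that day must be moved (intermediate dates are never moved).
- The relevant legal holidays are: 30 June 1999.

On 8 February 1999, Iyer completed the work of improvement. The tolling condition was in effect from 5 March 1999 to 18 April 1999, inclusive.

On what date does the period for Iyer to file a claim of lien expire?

97 days after 8 February 1999 is May 16, 1999.
From March 5, 1999 through April 18, 1999 inclusive is 45 days; tolling adds 45 days: May 16, 1999 + 45 days = June 30, 1999.
June 30, 1999 is a listed holiday. The next qualifying day is July 1, 1999.

July 1, 1999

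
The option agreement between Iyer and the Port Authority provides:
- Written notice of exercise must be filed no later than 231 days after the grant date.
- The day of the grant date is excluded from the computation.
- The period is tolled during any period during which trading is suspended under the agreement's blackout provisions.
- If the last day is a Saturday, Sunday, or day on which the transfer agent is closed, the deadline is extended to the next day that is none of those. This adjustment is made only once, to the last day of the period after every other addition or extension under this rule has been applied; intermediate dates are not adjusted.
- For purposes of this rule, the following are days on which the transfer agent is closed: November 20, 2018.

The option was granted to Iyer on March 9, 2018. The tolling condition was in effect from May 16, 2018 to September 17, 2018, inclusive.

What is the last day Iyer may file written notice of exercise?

231 days after March 9, 2018 is October 26, 2018.
From May 16, 2018 through September 17, 2018 inclusive is 125 days; tolling adds 125 days: October 26, 2018 + 125 days = February 28, 2019.
February 28, 2019 is a Thursday and not a day on which the transfer agent is closed, so no extension applies.

February 28, 2019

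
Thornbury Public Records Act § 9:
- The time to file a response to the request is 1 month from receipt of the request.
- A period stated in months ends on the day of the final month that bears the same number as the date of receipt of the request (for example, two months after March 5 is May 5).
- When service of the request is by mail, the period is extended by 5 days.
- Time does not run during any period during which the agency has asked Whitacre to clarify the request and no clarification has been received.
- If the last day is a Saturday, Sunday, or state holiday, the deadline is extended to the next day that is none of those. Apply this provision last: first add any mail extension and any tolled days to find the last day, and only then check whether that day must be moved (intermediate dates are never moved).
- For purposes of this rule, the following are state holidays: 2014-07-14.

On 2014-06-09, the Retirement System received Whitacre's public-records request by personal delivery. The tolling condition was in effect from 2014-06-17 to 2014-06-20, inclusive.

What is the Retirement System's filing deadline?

1 month after 2014-06-09 is July 9, 2014.
Service was not by mail, so no mail extension applies.
From June 17, 2014 through June 20, 2014 inclusive is 4 days; tolling adds 4 days: July 9, 2014 + 4 days = July 13, 2014.
July 13, 2014 is Sunday; July 14, 2014 is a listed holiday. The next qualifying day is July 15, 2014.

July 15, 2014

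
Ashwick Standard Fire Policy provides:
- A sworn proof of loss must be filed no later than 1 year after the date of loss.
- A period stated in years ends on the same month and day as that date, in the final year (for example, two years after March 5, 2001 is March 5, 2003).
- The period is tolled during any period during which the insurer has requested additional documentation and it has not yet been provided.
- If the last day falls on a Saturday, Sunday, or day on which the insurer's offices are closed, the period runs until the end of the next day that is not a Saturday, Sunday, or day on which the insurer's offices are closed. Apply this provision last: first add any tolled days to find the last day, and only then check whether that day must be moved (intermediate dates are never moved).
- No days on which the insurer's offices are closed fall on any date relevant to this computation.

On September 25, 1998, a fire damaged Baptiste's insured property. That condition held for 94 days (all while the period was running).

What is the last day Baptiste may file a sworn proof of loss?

1 year after September 25, 1998 is September 25, 1999.
Tolling adds 94 days: September 25, 1999 + 94 days = December 28, 1999.
December 28, 1999 is a Tuesday and not a day on which the insurer's offices are closed, so no extension applies.

December 28, 1999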